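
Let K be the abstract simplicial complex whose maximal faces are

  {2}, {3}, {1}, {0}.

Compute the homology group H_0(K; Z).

Fix the vertex order 0 < 1 < 2 < 3 and write every simplex with vertices in increasing order. Then dim K = 0 and the simplices of K are:

  0-simplices (4): [0], [1], [2], [3]

Hence C_0 ≅ Z^4.

From H_k ≅ ker(∂_k) / im(∂_{k+1}) we obtain:

  H_0: rank C_0 − rank ∂_1 = 4 − 0 = 4, and there is no ∂_1, so H_0 = Z^4.

H_0 ≅ Z^4.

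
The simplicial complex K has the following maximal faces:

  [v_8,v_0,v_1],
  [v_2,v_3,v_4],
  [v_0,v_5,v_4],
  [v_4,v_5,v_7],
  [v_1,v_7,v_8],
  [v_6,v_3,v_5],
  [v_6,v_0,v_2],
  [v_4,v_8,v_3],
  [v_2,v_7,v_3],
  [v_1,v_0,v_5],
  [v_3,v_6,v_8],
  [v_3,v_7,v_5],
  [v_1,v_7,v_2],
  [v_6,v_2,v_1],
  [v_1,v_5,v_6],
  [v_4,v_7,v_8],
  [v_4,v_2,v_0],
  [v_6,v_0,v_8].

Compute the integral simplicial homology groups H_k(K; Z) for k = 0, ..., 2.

H_0 = Z,  H_1 = Z ⊕ Z/2,  H_2 = 0.

Fix the vertex order v_0 < v_1 < v_2 < v_3 < v_4 < v_5 < v_6 < v_7 < v_8 and write every simplex with vertices in increasing order. Then dim K = 2 and the simplices of K are:

  0-simplices (9): [v_0], [v_1], [v_2], [v_3], [v_4], [v_5], [v_6], [v_7], [v_8]
  1-simplices (27): (27 of them)
  2-simplices (18): (18 of them)

so the chain groups are C_0 ≅ Z^9, C_1 ≅ Z^27, C_2 ≅ Z^18.

Boundary ∂_1: C_1 → C_0 maps an edge to its endpoints' difference, ∂[p,q] = q − p. For instance
  ∂[v_3,v_7] = [v_7] − [v_3].
The 9×27 boundary matrix has rank 8 and Smith normal form diag(1,1,1,1,1,1,1,1).

∂_2: C_2 → C_1 maps a triangle to the signed sum of its edges. For instance
  ∂[v_0,v_2,v_6] = [v_2,v_6] − [v_0,v_6] + [v_0,v_2],
  ∂[v_2,v_3,v_7] = [v_3,v_7] − [v_2,v_7] + [v_2,v_3].
This gives a 27×18 integer matrix of rank 18; reducing to Smith normal form yields diagonal entries (1,1,1,1,1,1,1,1,1,1,1,1,1,1,1,1,1,2).

From H_k ≅ ker(∂_k) / im(∂_{k+1}) we obtain:

  H_0: rank C_0 − rank ∂_1 = 9 − 8 = 1, and the invariant factors of ∂_1 are all 1, so H_0 ≅ Z.
  H_1: rank ker ∂_1 − rank ∂_2 = (27 − 8) − 18 = 1, and ∂_2 has invariant factor 2 > 1, so H_1 ≅ Z ⊕ Z/2.
  H_2: rank ker ∂_2 − rank ∂_3 = (18 − 18) − 0 = 0, and there is no ∂_3, so H_2 ≅ 0.

(K is a triangulation of the Klein bottle.)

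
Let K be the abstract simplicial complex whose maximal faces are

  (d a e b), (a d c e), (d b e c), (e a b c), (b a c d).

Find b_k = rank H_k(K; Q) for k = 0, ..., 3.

We work with the vertex ordering a < b < c < d < e. The simplices of K, each written with vertices in increasing order, are:

  0-simplices (5): a, b, c, d, e
  1-simplices (10): ab, ac, ad, ae, bc, bd, be, cd, ce, de
  2-simplices (10): abc, abd, abe, acd, ace, ade, bcd, bce, bde, cde
  3-simplices (5): abcd, abce, abde, acde, bcde

Hence C_0 ≅ Z^5, C_1 ≅ Z^10, C_2 ≅ Z^10, C_3 ≅ Z^5.

∂_1: C_1 → C_0 maps an edge to its endpoints' difference, ∂[p,q] = q − p.
The 5×10 boundary matrix has rank 4 and Smith normal form diag(1,1,1,1).

Boundary ∂_2: C_2 → C_1 acts by ∂[p,q,r] = [q,r] − [p,r] + [p,q]. For instance
  ∂ade = de − ae + ad,
  ∂acd = cd − ad + ac.
This gives a 10×10 integer matrix of rank 6; reducing to Smith normal form yields diagonal entries (1,1,1,1,1,1).

The boundary map ∂_3: C_3 → C_2 sends each 3-simplex σ to the alternating sum Σ_i (−1)^i (σ with its i-th vertex removed). For instance
  ∂abcd = bcd − acd + abd − abc,
  ∂bcde = cde − bde + bce − bcd.
This gives a 10×5 integer matrix of rank 4; reducing to Smith normal form yields diagonal entries (1,1,1,1).

Computing H_k = (kernel of ∂_k) / (image of ∂_{k+1}):

  H_0: rank C_0 − rank ∂_1 = 5 − 4 = 1, and the invariant factors of ∂_1 are all 1, so H_0 ≅ Z.
  H_1: rank ker ∂_1 − rank ∂_2 = (10 − 4) − 6 = 0, and the invariant factors of ∂_2 are all 1, so H_1 ≅ 0.
  H_2: rank ker ∂_2 − rank ∂_3 = (10 − 6) − 4 = 0, and the invariant factors of ∂_3 are all 1, so H_2 ≅ 0.
  H_3: rank ker ∂_3 − rank ∂_4 = (5 − 4) − 0 = 1, and there is no ∂_4, so H_3 ≅ Z.

As a check, the Euler characteristic is 5 − 10 + 10 − 5 = 0, which agrees with 1 − 0 + 0 − 1 = 0.

Hence the Betti numbers are b_0 = 1, b_1 = 0, b_2 = 0, b_3 = 1.

b_0 = 1, b_1 = 0, b_2 = 0, b_3 = 1.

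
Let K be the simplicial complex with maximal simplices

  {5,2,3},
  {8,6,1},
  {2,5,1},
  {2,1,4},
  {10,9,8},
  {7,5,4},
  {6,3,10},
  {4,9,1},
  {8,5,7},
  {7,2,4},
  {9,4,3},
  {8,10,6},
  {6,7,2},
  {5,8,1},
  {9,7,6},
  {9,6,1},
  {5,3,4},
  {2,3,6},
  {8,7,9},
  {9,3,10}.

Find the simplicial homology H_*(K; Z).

H_0 = Z,  H_1 = Z ⊕ Z/2,  H_2 = 0.

Take the total order 1 < 2 < 3 < 4 < 5 < 6 < 7 < 8 < 9 < 10 on the vertex set. Then K (dimension 2) consists of the simplices:

  0-simplices (10): [1], [2], [3], [4], [5], [6], [7], [8], [9], [10]
  1-simplices (30): (30 of them)
  2-simplices (20): (20 of them)

so the chain groups are C_0 ≅ Z^10, C_1 ≅ Z^30, C_2 ≅ Z^20.

Boundary ∂_1: C_1 → C_0 is given by ∂[p,q] = [q] − [p].
This gives a 10×30 integer matrix of rank 9; reducing to Smith normal form yields diagonal entries (1,1,1,1,1,1,1,1,1).

∂_2: C_2 → C_1 acts by ∂[p,q,r] = [q,r] − [p,r] + [p,q]. For instance
  ∂[2,6,7] = [6,7] − [2,7] + [2,6],
  ∂[4,5,7] = [5,7] − [4,7] + [4,5].
The 30×20 boundary matrix has rank 20 and Smith normal form diag(1,1,1,1,1,1,1,1,1,1,1,1,1,1,1,1,1,1,1,2).

Reading off H_k = ker ∂_k / im ∂_{k+1}:

  H_0: rank C_0 − rank ∂_1 = 10 − 9 = 1, and the invariant factors of ∂_1 are all 1, so H_0 ≅ Z.
  H_1: rank ker ∂_1 − rank ∂_2 = (30 − 9) − 20 = 1, and ∂_2 has invariant factor 2 > 1, so H_1 ≅ Z ⊕ Z/2.
  H_2: rank ker ∂_2 − rank ∂_3 = (20 − 20) − 0 = 0, and there is no ∂_3, so H_2 ≅ 0.

(K is a triangulation of the Klein bottle.)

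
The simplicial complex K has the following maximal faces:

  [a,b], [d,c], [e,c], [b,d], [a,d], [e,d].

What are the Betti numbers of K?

b_0 = 1, b_1 = 2.

We work with the vertex ordering a < b < c < d < e. The simplices of K, each written with vertices in increasing order, are:

  0-simplices (5): a, b, c, d, e
  1-simplices (6): ab, ad, bd, cd, ce, de

giving chain groups C_0 ≅ Z^5, C_1 ≅ Z^6.

The boundary map ∂_1: C_1 → C_0 maps an edge to its endpoints' difference, ∂[p,q] = q − p.
The 5×6 boundary matrix has rank 4 and Smith normal form diag(1,1,1,1).

Reading off H_k = ker ∂_k / im ∂_{k+1}:

  H_0: rank C_0 − rank ∂_1 = 5 − 4 = 1, and the invariant factors of ∂_1 are all 1, so H_0 = Z.
  H_1: rank ker ∂_1 − rank ∂_2 = (6 − 4) − 0 = 2, and there is no ∂_2, so H_1 = Z^2.

(K is a triangulation of a wedge of 2 circles.)

Hence the Betti numbers are b_0 = 1, b_1 = 2.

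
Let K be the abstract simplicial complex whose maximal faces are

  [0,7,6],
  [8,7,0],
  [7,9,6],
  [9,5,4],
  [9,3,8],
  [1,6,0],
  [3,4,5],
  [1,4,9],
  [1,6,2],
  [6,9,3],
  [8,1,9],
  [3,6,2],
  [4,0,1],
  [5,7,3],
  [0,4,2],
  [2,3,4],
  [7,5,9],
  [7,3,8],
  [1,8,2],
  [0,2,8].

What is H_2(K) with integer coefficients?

Order the vertices as 0 < 1 < 2 < 3 < 4 < 5 < 6 < 7 < 8 < 9. Listing each simplex with vertices in this order, K has dimension 2 with simplices:

  0-simplices (10): [0], [1], [2], [3], [4], [5], [6], [7], [8], [9]
  1-simplices (30): (30 of them)
  2-simplices (20): (20 of them)

so the chain groups are C_0 ≅ Z^10, C_1 ≅ Z^30, C_2 ≅ Z^20.

∂_1: C_1 → C_0 maps an edge to its endpoints' difference, ∂[p,q] = q − p.
The 10×30 boundary matrix has rank 9 and Smith normal form diag(1,1,1,1,1,1,1,1,1).

Boundary ∂_2: C_2 → C_1 sends each 2-simplex [p,q,r] to [q,r] − [p,r] + [p,q]. For instance
  ∂[1,2,6] = [2,6] − [1,6] + [1,2],
  ∂[3,7,8] = [7,8] − [3,8] + [3,7].
The 30×20 boundary matrix has rank 20 and Smith normal form diag(1,1,1,1,1,1,1,1,1,1,1,1,1,1,1,1,1,1,1,2).

Computing H_k = (kernel of ∂_k) / (image of ∂_{k+1}):

  H_2: rank ker ∂_2 − rank ∂_3 = (20 − 20) − 0 = 0, and there is no ∂_3, so H_2 = 0.

(K is a triangulation of the Klein bottle.)

H_2 = 0.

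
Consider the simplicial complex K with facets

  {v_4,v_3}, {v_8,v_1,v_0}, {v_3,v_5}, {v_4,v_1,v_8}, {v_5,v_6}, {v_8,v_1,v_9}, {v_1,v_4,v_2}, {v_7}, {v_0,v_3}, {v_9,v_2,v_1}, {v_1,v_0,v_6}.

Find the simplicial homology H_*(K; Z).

H_0 = Z^2,  H_1 = Z^2,  H_2 = 0.

We work with the vertex ordering v_0 < v_1 < v_2 < v_3 < v_4 < v_5 < v_6 < v_7 < v_8 < v_9. The simplices of K, each written with vertices in increasing order, are:

  0-simplices (10): [v_0], [v_1], [v_2], [v_3], [v_4], [v_5], [v_6], [v_7], [v_8], [v_9]
  1-simplices (16): (16 of them)
  2-simplices (6): [v_0,v_1,v_6], [v_0,v_1,v_8], [v_1,v_2,v_4], [v_1,v_2,v_9], [v_1,v_4,v_8], [v_1,v_8,v_9]

Hence C_0 ≅ Z^10, C_1 ≅ Z^16, C_2 ≅ Z^6.

∂_1: C_1 → C_0 maps an edge to its endpoints' difference, ∂[p,q] = q − p.
This gives a 10×16 integer matrix of rank 8; reducing to Smith normal form yields diagonal entries (1,1,1,1,1,1,1,1).

Boundary ∂_2: C_2 → C_1 maps a triangle to the signed sum of its edges. For instance
  ∂[v_1,v_2,v_4] = [v_2,v_4] − [v_1,v_4] + [v_1,v_2],
  ∂[v_1,v_8,v_9] = [v_8,v_9] − [v_1,v_9] + [v_1,v_8].
The resulting 16×6 matrix has rank 6, and its Smith normal form has invariant factors (1,1,1,1,1,1).

Computing H_k = (kernel of ∂_k) / (image of ∂_{k+1}):

  H_0: rank C_0 − rank ∂_1 = 10 − 8 = 2, and the invariant factors of ∂_1 are all 1, so H_0 ≅ Z^2.
  H_1: rank ker ∂_1 − rank ∂_2 = (16 − 8) − 6 = 2, and the invariant factors of ∂_2 are all 1, so H_1 ≅ Z^2.
  H_2: rank ker ∂_2 − rank ∂_3 = (6 − 6) − 0 = 0, and there is no ∂_3, so H_2 ≅ 0.

As a check, the Euler characteristic is 10 − 16 + 6 = 0, which agrees with 2 − 2 + 0 = 0.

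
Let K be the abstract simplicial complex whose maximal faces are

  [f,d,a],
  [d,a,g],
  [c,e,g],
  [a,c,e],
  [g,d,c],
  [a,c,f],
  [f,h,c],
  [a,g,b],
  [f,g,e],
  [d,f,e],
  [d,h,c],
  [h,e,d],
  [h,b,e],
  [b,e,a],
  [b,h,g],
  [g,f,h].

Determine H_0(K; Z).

Order the vertices as a < b < c < d < e < f < g < h. Listing each simplex with vertices in this order, K has dimension 2 with simplices:

  0-simplices (8): a, b, c, d, e, f, g, h
  1-simplices (24): ab, ac, ad, ae, af, ag, be, bg, bh, cd, ce, cf, cg, ch, de, df, dg, dh, ef, eg, eh, fg, fh, gh
  2-simplices (16): abe, abg, ace, acf, adf, adg, beh, bgh, cdg, cdh, ceg, cfh, def, deh, efg, fgh

Hence C_0 ≅ Z^8, C_1 ≅ Z^24, C_2 ≅ Z^16.

∂_1: C_1 → C_0 is given by ∂[p,q] = [q] − [p].
This gives a 8×24 integer matrix of rank 7; reducing to Smith normal form yields diagonal entries (1,1,1,1,1,1,1).

The boundary map ∂_2: C_2 → C_1 acts by ∂[p,q,r] = [q,r] − [p,r] + [p,q]. For instance
  ∂adf = df − af + ad,
  ∂cdh = dh − ch + cd.
The resulting 24×16 matrix has rank 15, and its Smith normal form has invariant factors (1,1,1,1,1,1,1,1,1,1,1,1,1,1,1).

From H_k ≅ ker(∂_k) / im(∂_{k+1}) we obtain:

  H_0: rank C_0 − rank ∂_1 = 8 − 7 = 1, and the invariant factors of ∂_1 are all 1, so H_0 ≅ Z.

(K is a triangulation of the torus T^2.)

H_0 ≅ Z.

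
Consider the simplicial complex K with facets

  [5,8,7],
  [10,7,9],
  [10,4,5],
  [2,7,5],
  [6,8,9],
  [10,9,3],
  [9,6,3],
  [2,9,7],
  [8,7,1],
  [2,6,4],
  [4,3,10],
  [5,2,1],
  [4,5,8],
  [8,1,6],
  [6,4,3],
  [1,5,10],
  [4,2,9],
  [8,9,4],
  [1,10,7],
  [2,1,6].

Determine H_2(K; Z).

H_2 ≅ 0.

Fix the vertex order 1 < 2 < 3 < 4 < 5 < 6 < 7 < 8 < 9 < 10 and write every simplex with vertices in increasing order. Then dim K = 2 and the simplices of K are:

  0-simplices (10): [1], [2], [3], [4], [5], [6], [7], [8], [9], [10]
  1-simplices (30): (30 of them)
  2-simplices (20): (20 of them)

so the chain groups are C_0 ≅ Z^10, C_1 ≅ Z^30, C_2 ≅ Z^20.

Boundary ∂_1: C_1 → C_0 is given by ∂[p,q] = [q] − [p]. For instance
  ∂[2,9] = [9] − [2].
The 10×30 boundary matrix has rank 9 and Smith normal form diag(1,1,1,1,1,1,1,1,1).

The boundary map ∂_2: C_2 → C_1 sends each 2-simplex [p,q,r] to [q,r] − [p,r] + [p,q]. For instance
  ∂[3,4,10] = [4,10] − [3,10] + [3,4],
  ∂[1,5,10] = [5,10] − [1,10] + [1,5].
The resulting 30×20 matrix has rank 20, and its Smith normal form has invariant factors (1,1,1,1,1,1,1,1,1,1,1,1,1,1,1,1,1,1,1,2).

Now H_k = ker ∂_k / im ∂_{k+1}, so:

  H_2: rank ker ∂_2 − rank ∂_3 = (20 − 20) − 0 = 0, and there is no ∂_3, so H_2 ≅ 0.

(K is a triangulation of the Klein bottle.)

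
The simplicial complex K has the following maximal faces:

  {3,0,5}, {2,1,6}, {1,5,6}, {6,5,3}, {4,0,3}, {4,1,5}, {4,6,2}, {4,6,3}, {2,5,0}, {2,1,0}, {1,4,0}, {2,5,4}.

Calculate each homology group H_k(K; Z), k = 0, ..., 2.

H_0 ≅ Z,  H_1 ≅ Z_2,  H_2 = 0.

Take the total order 0 < 1 < 2 < 3 < 4 < 5 < 6 on the vertex set. Then K (dimension 2) consists of the simplices:

  0-simplices (7): [0], [1], [2], [3], [4], [5], [6]
  1-simplices (18): [0,1], [0,2], [0,3], [0,4], [0,5], [1,2], [1,4], [1,5], [1,6], [2,4], [2,5], [2,6], [3,4], [3,5], [3,6], [4,5], [4,6], [5,6]
  2-simplices (12): [0,1,2], [0,1,4], [0,2,5], [0,3,4], [0,3,5], [1,2,6], [1,4,5], [1,5,6], [2,4,5], [2,4,6], [3,4,6], [3,5,6]

giving chain groups C_0 ≅ Z^7, C_1 ≅ Z^18, C_2 ≅ Z^12.

Boundary ∂_1: C_1 → C_0 sends each edge [p,q] (with p < q) to q − p.
This gives a 7×18 integer matrix of rank 6; reducing to Smith normal form yields diagonal entries (1,1,1,1,1,1).

The boundary map ∂_2: C_2 → C_1 sends each 2-simplex [p,q,r] to [q,r] − [p,r] + [p,q]. For instance
  ∂[2,4,6] = [4,6] − [2,6] + [2,4],
  ∂[0,2,5] = [2,5] − [0,5] + [0,2].
The 18×12 boundary matrix has rank 12 and Smith normal form diag(1,1,1,1,1,1,1,1,1,1,1,2).

Now H_k = ker ∂_k / im ∂_{k+1}, so:

  H_0: rank C_0 − rank ∂_1 = 7 − 6 = 1, and the invariant factors of ∂_1 are all 1, so H_0 = Z.
  H_1: rank ker ∂_1 − rank ∂_2 = (18 − 6) − 12 = 0, and ∂_2 has invariant factor 2 > 1, so H_1 = Z_2.
  H_2: rank ker ∂_2 − rank ∂_3 = (12 − 12) − 0 = 0, and there is no ∂_3, so H_2 = 0.

As a check, the Euler characteristic is 7 − 18 + 12 = 1, which agrees with 1 − 0 + 0 = 1.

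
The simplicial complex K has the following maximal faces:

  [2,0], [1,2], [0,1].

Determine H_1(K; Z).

Fix the vertex order 0 < 1 < 2 and write every simplex with vertices in increasing order. Then dim K = 1 and the simplices of K are:

  0-simplices (3): [0], [1], [2]
  1-simplices (3): [0,1], [0,2], [1,2]

Hence C_0 ≅ Z^3, C_1 ≅ Z^3.

Boundary ∂_1: C_1 → C_0 maps an edge to its endpoints' difference, ∂[p,q] = q − p.
This gives a 3×3 integer matrix of rank 2; reducing to Smith normal form yields diagonal entries (1,1).

Reading off H_k = ker ∂_k / im ∂_{k+1}:

  H_1: rank ker ∂_1 − rank ∂_2 = (3 − 2) − 0 = 1, and there is no ∂_2, so H_1 = Z.

H_1 = Z.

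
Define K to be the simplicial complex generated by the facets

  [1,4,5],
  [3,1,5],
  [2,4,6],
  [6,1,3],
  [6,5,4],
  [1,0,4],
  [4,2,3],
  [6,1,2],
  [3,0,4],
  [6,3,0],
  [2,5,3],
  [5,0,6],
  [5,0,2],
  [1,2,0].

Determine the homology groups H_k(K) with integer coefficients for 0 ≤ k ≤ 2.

H_0 ≅ Z,  H_1 ≅ Z^2,  H_2 ≅ Z.

Take the total order 0 < 1 < 2 < 3 < 4 < 5 < 6 on the vertex set. Then K (dimension 2) consists of the simplices:

  0-simplices (7): [0], [1], [2], [3], [4], [5], [6]
  1-simplices (21): [0,1], [0,2], [0,3], [0,4], [0,5], [0,6], [1,2], [1,3], [1,4], [1,5], [1,6], [2,3], [2,4], [2,5], [2,6], [3,4], [3,5], [3,6], [4,5], [4,6], [5,6]
  2-simplices (14): [0,1,2], [0,1,4], [0,2,5], [0,3,4], [0,3,6], [0,5,6], [1,2,6], [1,3,5], [1,3,6], [1,4,5], [2,3,4], [2,3,5], [2,4,6], [4,5,6]

Hence C_0 ≅ Z^7, C_1 ≅ Z^21, C_2 ≅ Z^14.

The boundary map ∂_1: C_1 → C_0 maps an edge to its endpoints' difference, ∂[p,q] = q − p. For instance
  ∂[0,1] = [1] − [0].
The 7×21 boundary matrix has rank 6 and Smith normal form diag(1,1,1,1,1,1).

The boundary map ∂_2: C_2 → C_1 maps a triangle to the signed sum of its edges. For instance
  ∂[1,3,5] = [3,5] − [1,5] + [1,3],
  ∂[2,3,5] = [3,5] − [2,5] + [2,3].
The 21×14 boundary matrix has rank 13 and Smith normal form diag(1,1,1,1,1,1,1,1,1,1,1,1,1).

Computing H_k = (kernel of ∂_k) / (image of ∂_{k+1}):

  H_0: rank C_0 − rank ∂_1 = 7 − 6 = 1, and the invariant factors of ∂_1 are all 1, so H_0 = Z.
  H_1: rank ker ∂_1 − rank ∂_2 = (21 − 6) − 13 = 2, and the invariant factors of ∂_2 are all 1, so H_1 = Z^2.
  H_2: rank ker ∂_2 − rank ∂_3 = (14 − 13) − 0 = 1, and there is no ∂_3, so H_2 = Z.

As a check, the Euler characteristic is 7 − 21 + 14 = 0, which agrees with 1 − 2 + 1 = 0.
(K is a triangulation of the torus T^2.)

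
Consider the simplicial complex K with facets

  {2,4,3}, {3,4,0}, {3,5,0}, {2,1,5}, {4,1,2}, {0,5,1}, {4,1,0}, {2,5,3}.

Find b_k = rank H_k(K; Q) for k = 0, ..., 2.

Take the total order 0 < 1 < 2 < 3 < 4 < 5 on the vertex set. Then K (dimension 2) consists of the simplices:

  0-simplices (6): [0], [1], [2], [3], [4], [5]
  1-simplices (12): [0,1], [0,3], [0,4], [0,5], [1,2], [1,4], [1,5], [2,3], [2,4], [2,5], [3,4], [3,5]
  2-simplices (8): [0,1,4], [0,1,5], [0,3,4], [0,3,5], [1,2,4], [1,2,5], [2,3,4], [2,3,5]

so the chain groups are C_0 ≅ Z^6, C_1 ≅ Z^12, C_2 ≅ Z^8.

Boundary ∂_1: C_1 → C_0 is given by ∂[p,q] = [q] − [p]. For instance
  ∂[0,4] = [4] − [0].
This gives a 6×12 integer matrix of rank 5; reducing to Smith normal form yields diagonal entries (1,1,1,1,1).

The boundary map ∂_2: C_2 → C_1 maps a triangle to the signed sum of its edges. For instance
  ∂[0,1,4] = [1,4] − [0,4] + [0,1],
  ∂[2,3,4] = [3,4] − [2,4] + [2,3].
As a 12×8 matrix over Z this has rank 7, with invariant factors (1,1,1,1,1,1,1).

Now H_k = ker ∂_k / im ∂_{k+1}, so:

  H_0: rank C_0 − rank ∂_1 = 6 − 5 = 1, and the invariant factors of ∂_1 are all 1, so H_0 ≅ Z.
  H_1: rank ker ∂_1 − rank ∂_2 = (12 − 5) − 7 = 0, and the invariant factors of ∂_2 are all 1, so H_1 ≅ 0.
  H_2: rank ker ∂_2 − rank ∂_3 = (8 − 7) − 0 = 1, and there is no ∂_3, so H_2 ≅ Z.

As a check, the Euler characteristic is 6 − 12 + 8 = 2, which agrees with 1 − 0 + 1 = 2.

Hence the Betti numbers are b_0 = 1, b_1 = 0, b_2 = 1.

b_0 = 1, b_1 = 0, b_2 = 1.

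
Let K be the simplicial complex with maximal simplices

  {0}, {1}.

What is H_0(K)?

H_0 = Z^2.

K has 2 vertices.
rank ∂_0 = 0, rank ∂_1 = 0 ⇒ b_0 = 2 − 0 − 0 = 2. So H_0 ≅ Z^2.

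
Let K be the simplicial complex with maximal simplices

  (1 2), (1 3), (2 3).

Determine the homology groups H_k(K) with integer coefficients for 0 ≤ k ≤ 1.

K has 3 vertices, 3 edges.
rank ∂_0 = 0, rank ∂_1 = 2 ⇒ b_0 = 3 − 0 − 2 = 1; all invariant factors of ∂_1 are 1 so no torsion. So H_0 = Z.
rank ∂_1 = 2, rank ∂_2 = 0 ⇒ b_1 = 3 − 2 − 0 = 1. So H_1 = Z.

H_0 ≅ Z,  H_1 ≅ Z.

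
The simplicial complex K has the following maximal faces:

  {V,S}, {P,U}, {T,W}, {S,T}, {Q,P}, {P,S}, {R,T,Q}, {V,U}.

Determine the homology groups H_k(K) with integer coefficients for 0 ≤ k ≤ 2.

H_0 = Z,  H_1 = Z^2,  H_2 = 0.

Take the total order P < Q < R < S < T < U < V < W on the vertex set. Then K (dimension 2) consists of the simplices:

  0-simplices (8): P, Q, R, S, T, U, V, W
  1-simplices (10): PQ, PS, PU, QR, QT, RT, ST, SV, TW, UV
  2-simplices (1): QRT

so the chain groups are C_0 ≅ Z^8, C_1 ≅ Z^10, C_2 ≅ Z^1.

∂_1: C_1 → C_0 sends each edge [p,q] (with p < q) to q − p. For instance
  ∂ST = T − S.
The resulting 8×10 matrix has rank 7, and its Smith normal form has invariant factors (1,1,1,1,1,1,1).

∂_2: C_2 → C_1 acts by ∂[p,q,r] = [q,r] − [p,r] + [p,q]. For instance
  ∂QRT = RT − QT + QR.
The 10×1 boundary matrix has rank 1 and Smith normal form diag(1).

Computing H_k = (kernel of ∂_k) / (image of ∂_{k+1}):

  H_0: rank C_0 − rank ∂_1 = 8 − 7 = 1, and the invariant factors of ∂_1 are all 1, so H_0 ≅ Z.
  H_1: rank ker ∂_1 − rank ∂_2 = (10 − 7) − 1 = 2, and the invariant factors of ∂_2 are all 1, so H_1 ≅ Z^2.
  H_2: rank ker ∂_2 − rank ∂_3 = (1 − 1) − 0 = 0, and there is no ∂_3, so H_2 ≅ 0.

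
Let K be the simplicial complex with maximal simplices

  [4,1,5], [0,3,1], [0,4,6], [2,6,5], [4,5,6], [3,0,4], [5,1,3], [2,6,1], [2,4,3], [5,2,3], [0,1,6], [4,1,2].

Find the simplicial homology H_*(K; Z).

We work with the vertex ordering 0 < 1 < 2 < 3 < 4 < 5 < 6. The simplices of K, each written with vertices in increasing order, are:

  0-simplices (7): [0], [1], [2], [3], [4], [5], [6]
  1-simplices (18): [0,1], [0,3], [0,4], [0,6], [1,2], [1,3], [1,4], [1,5], [1,6], [2,3], [2,4], [2,5], [2,6], [3,4], [3,5], [4,5], [4,6], [5,6]
  2-simplices (12): [0,1,3], [0,1,6], [0,3,4], [0,4,6], [1,2,4], [1,2,6], [1,3,5], [1,4,5], [2,3,4], [2,3,5], [2,5,6], [4,5,6]

so the chain groups are C_0 ≅ Z^7, C_1 ≅ Z^18, C_2 ≅ Z^12.

Boundary ∂_1: C_1 → C_0 maps an edge to its endpoints' difference, ∂[p,q] = q − p.
The 7×18 boundary matrix has rank 6 and Smith normal form diag(1,1,1,1,1,1).

Boundary ∂_2: C_2 → C_1 sends each 2-simplex [p,q,r] to [q,r] − [p,r] + [p,q]. For instance
  ∂[1,2,6] = [2,6] − [1,6] + [1,2],
  ∂[0,4,6] = [4,6] − [0,6] + [0,4].
This gives a 18×12 integer matrix of rank 12; reducing to Smith normal form yields diagonal entries (1,1,1,1,1,1,1,1,1,1,1,2).

Computing H_k = (kernel of ∂_k) / (image of ∂_{k+1}):

  H_0: rank C_0 − rank ∂_1 = 7 − 6 = 1, and the invariant factors of ∂_1 are all 1, so H_0 = Z.
  H_1: rank ker ∂_1 − rank ∂_2 = (18 − 6) − 12 = 0, and ∂_2 has invariant factor 2 > 1, so H_1 = Z/2.
  H_2: rank ker ∂_2 − rank ∂_3 = (12 − 12) − 0 = 0, and there is no ∂_3, so H_2 = 0.

H_0 = Z,  H_1 = Z/2,  H_2 = 0.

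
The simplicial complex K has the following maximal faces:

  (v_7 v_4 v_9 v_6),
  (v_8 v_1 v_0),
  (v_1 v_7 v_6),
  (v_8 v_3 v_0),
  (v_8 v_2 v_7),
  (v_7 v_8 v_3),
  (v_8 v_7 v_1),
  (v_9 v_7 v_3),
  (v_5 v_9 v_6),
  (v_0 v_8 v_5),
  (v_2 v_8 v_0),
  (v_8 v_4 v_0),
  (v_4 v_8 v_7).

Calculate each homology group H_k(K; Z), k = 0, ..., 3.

H_0 = Z,  H_1 = Z,  H_2 = 0,  H_3 = 0.

K has 10 vertices, 25 edges, 16 triangles, 1 3-simplex.
rank ∂_0 = 0, rank ∂_1 = 9 ⇒ b_0 = 10 − 0 − 9 = 1; all invariant factors of ∂_1 are 1 so no torsion. So H_0 ≅ Z.
rank ∂_1 = 9, rank ∂_2 = 15 ⇒ b_1 = 25 − 9 − 15 = 1; all invariant factors of ∂_2 are 1 so no torsion. So H_1 ≅ Z.
rank ∂_2 = 15, rank ∂_3 = 1 ⇒ b_2 = 16 − 15 − 1 = 0; all invariant factors of ∂_3 are 1 so no torsion. So H_2 ≅ 0.
rank ∂_3 = 1, rank ∂_4 = 0 ⇒ b_3 = 1 − 1 − 0 = 0. So H_3 ≅ 0.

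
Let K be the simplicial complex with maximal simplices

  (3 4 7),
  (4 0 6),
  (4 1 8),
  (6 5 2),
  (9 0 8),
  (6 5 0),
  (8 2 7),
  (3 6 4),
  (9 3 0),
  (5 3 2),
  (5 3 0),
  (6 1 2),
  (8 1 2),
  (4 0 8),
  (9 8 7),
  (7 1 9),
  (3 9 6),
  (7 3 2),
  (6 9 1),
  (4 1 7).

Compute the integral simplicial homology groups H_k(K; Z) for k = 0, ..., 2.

K has 10 vertices, 30 edges, 20 triangles.
rank ∂_0 = 0, rank ∂_1 = 9 ⇒ b_0 = 10 − 0 − 9 = 1; all invariant factors of ∂_1 are 1 so no torsion. So H_0 ≅ Z.
rank ∂_1 = 9, rank ∂_2 = 20 ⇒ b_1 = 30 − 9 − 20 = 1; ∂_2 has invariant factor(s) [2] giving torsion. So H_1 ≅ Z ⊕ Z/2Z.
rank ∂_2 = 20, rank ∂_3 = 0 ⇒ b_2 = 20 − 20 − 0 = 0. So H_2 ≅ 0.

H_0 ≅ Z,  H_1 ≅ Z ⊕ Z/2Z,  H_2 = 0.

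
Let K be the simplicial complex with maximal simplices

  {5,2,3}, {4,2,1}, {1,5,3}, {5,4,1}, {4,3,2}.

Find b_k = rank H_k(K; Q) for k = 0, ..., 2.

b_0 = 1, b_1 = 1, b_2 = 0.

Take the total order 1 < 2 < 3 < 4 < 5 on the vertex set. Then K (dimension 2) consists of the simplices:

  0-simplices (5): [1], [2], [3], [4], [5]
  1-simplices (10): [1,2], [1,3], [1,4], [1,5], [2,3], [2,4], [2,5], [3,4], [3,5], [4,5]
  2-simplices (5): [1,2,4], [1,3,5], [1,4,5], [2,3,4], [2,3,5]

Hence C_0 ≅ Z^5, C_1 ≅ Z^10, C_2 ≅ Z^5.

Boundary ∂_1: C_1 → C_0 is given by ∂[p,q] = [q] − [p]. For instance
  ∂[1,5] = [5] − [1].
This gives a 5×10 integer matrix of rank 4; reducing to Smith normal form yields diagonal entries (1,1,1,1).

∂_2: C_2 → C_1 maps a triangle to the signed sum of its edges. For instance
  ∂[2,3,4] = [3,4] − [2,4] + [2,3],
  ∂[2,3,5] = [3,5] − [2,5] + [2,3].
The resulting 10×5 matrix has rank 5, and its Smith normal form has invariant factors (1,1,1,1,1).

Reading off H_k = ker ∂_k / im ∂_{k+1}:

  H_0: rank C_0 − rank ∂_1 = 5 − 4 = 1, and the invariant factors of ∂_1 are all 1, so H_0 ≅ Z.
  H_1: rank ker ∂_1 − rank ∂_2 = (10 − 4) − 5 = 1, and the invariant factors of ∂_2 are all 1, so H_1 ≅ Z.
  H_2: rank ker ∂_2 − rank ∂_3 = (5 − 5) − 0 = 0, and there is no ∂_3, so H_2 ≅ 0.

Hence the Betti numbers are b_0 = 1, b_1 = 1, b_2 = 0.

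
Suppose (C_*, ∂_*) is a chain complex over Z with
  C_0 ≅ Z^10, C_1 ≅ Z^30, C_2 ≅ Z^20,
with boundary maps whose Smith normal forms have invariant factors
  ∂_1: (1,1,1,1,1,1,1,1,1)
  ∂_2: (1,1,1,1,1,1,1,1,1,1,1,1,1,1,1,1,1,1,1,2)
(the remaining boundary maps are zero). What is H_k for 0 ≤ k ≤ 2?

H_0: b_0 = 10 − 0 − 9 = 1; torsion from ∂_1 factors > 1: none. So H_0 = Z.
H_1: b_1 = 30 − 9 − 20 = 1; torsion from ∂_2 factors > 1: [2]. So H_1 = Z ⊕ Z/2.
H_2: b_2 = 20 − 20 − 0 = 0; torsion from ∂_3 factors > 1: none. So H_2 = 0.

H_0 = Z,  H_1 = Z ⊕ Z/2,  H_2 = 0.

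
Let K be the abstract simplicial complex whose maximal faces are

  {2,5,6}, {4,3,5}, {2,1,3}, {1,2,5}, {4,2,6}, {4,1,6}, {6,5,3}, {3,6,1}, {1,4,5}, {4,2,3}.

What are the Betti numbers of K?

b_0 = 1, b_1 = 0, b_2 = 0.

Take the total order 1 < 2 < 3 < 4 < 5 < 6 on the vertex set. Then K (dimension 2) consists of the simplices:

  0-simplices (6): [1], [2], [3], [4], [5], [6]
  1-simplices (15): [1,2], [1,3], [1,4], [1,5], [1,6], [2,3], [2,4], [2,5], [2,6], [3,4], [3,5], [3,6], [4,5], [4,6], [5,6]
  2-simplices (10): [1,2,3], [1,2,5], [1,3,6], [1,4,5], [1,4,6], [2,3,4], [2,4,6], [2,5,6], [3,4,5], [3,5,6]

giving chain groups C_0 ≅ Z^6, C_1 ≅ Z^15, C_2 ≅ Z^10.

Boundary ∂_1: C_1 → C_0 maps an edge to its endpoints' difference, ∂[p,q] = q − p. For instance
  ∂[2,6] = [6] − [2].
The 6×15 boundary matrix has rank 5 and Smith normal form diag(1,1,1,1,1).

The boundary map ∂_2: C_2 → C_1 acts by ∂[p,q,r] = [q,r] − [p,r] + [p,q]. For instance
  ∂[1,4,6] = [4,6] − [1,6] + [1,4],
  ∂[2,4,6] = [4,6] − [2,6] + [2,4].
The resulting 15×10 matrix has rank 10, and its Smith normal form has invariant factors (1,1,1,1,1,1,1,1,1,2).

Reading off H_k = ker ∂_k / im ∂_{k+1}:

  H_0: rank C_0 − rank ∂_1 = 6 − 5 = 1, and the invariant factors of ∂_1 are all 1, so H_0 ≅ Z.
  H_1: rank ker ∂_1 − rank ∂_2 = (15 − 5) − 10 = 0, and ∂_2 has invariant factor 2 > 1, so H_1 ≅ Z_2.
  H_2: rank ker ∂_2 − rank ∂_3 = (10 − 10) − 0 = 0, and there is no ∂_3, so H_2 ≅ 0.

Hence the Betti numbers are b_0 = 1, b_1 = 0, b_2 = 0.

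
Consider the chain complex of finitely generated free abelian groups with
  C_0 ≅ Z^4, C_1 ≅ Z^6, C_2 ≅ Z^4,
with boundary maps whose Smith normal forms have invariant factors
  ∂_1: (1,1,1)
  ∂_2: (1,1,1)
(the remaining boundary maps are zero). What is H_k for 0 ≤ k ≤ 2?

H_0 = Z,  H_1 = 0,  H_2 = Z.

H_0: b_0 = 4 − 0 − 3 = 1; torsion from ∂_1 factors > 1: none. So H_0 = Z.
H_1: b_1 = 6 − 3 − 3 = 0; torsion from ∂_2 factors > 1: none. So H_1 = 0.
H_2: b_2 = 4 − 3 − 0 = 1; torsion from ∂_3 factors > 1: none. So H_2 = Z.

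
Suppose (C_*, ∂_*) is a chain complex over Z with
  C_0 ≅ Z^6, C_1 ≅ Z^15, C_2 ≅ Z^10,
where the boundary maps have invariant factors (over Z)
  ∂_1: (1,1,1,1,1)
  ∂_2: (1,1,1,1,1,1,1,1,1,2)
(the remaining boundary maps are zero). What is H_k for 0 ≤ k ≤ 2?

H_0: b_0 = 6 − 0 − 5 = 1; torsion from ∂_1 factors > 1: none. So H_0 = Z.
H_1: b_1 = 15 − 5 − 10 = 0; torsion from ∂_2 factors > 1: [2]. So H_1 = Z/2.
H_2: b_2 = 10 − 10 − 0 = 0; torsion from ∂_3 factors > 1: none. So H_2 = 0.

H_0 = Z,  H_1 = Z/2,  H_2 = 0.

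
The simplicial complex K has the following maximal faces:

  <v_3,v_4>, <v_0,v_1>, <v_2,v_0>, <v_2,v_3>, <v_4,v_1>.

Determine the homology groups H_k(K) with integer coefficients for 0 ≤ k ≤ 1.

H_0 ≅ Z,  H_1 ≅ Z.

We work with the vertex ordering v_0 < v_1 < v_2 < v_3 < v_4. The simplices of K, each written with vertices in increasing order, are:

  0-simplices (5): [v_0], [v_1], [v_2], [v_3], [v_4]
  1-simplices (5): [v_0,v_1], [v_0,v_2], [v_1,v_4], [v_2,v_3], [v_3,v_4]

Hence C_0 ≅ Z^5, C_1 ≅ Z^5.

∂_1: C_1 → C_0 maps an edge to its endpoints' difference, ∂[p,q] = q − p.
The resulting 5×5 matrix has rank 4, and its Smith normal form has invariant factors (1,1,1,1).

Reading off H_k = ker ∂_k / im ∂_{k+1}:

  H_0: rank C_0 − rank ∂_1 = 5 − 4 = 1, and the invariant factors of ∂_1 are all 1, so H_0 = Z.
  H_1: rank ker ∂_1 − rank ∂_2 = (5 − 4) − 0 = 1, and there is no ∂_2, so H_1 = Z.

As a check, the Euler characteristic is 5 − 5 = 0, which agrees with 1 − 1 = 0.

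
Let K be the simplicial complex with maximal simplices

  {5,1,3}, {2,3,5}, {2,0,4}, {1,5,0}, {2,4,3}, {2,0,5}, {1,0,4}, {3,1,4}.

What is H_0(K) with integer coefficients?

Fix the vertex order 0 < 1 < 2 < 3 < 4 < 5 and write every simplex with vertices in increasing order. Then dim K = 2 and the simplices of K are:

  0-simplices (6): [0], [1], [2], [3], [4], [5]
  1-simplices (12): [0,1], [0,2], [0,4], [0,5], [1,3], [1,4], [1,5], [2,3], [2,4], [2,5], [3,4], [3,5]
  2-simplices (8): [0,1,4], [0,1,5], [0,2,4], [0,2,5], [1,3,4], [1,3,5], [2,3,4], [2,3,5]

so the chain groups are C_0 ≅ Z^6, C_1 ≅ Z^12, C_2 ≅ Z^8.

The boundary map ∂_1: C_1 → C_0 maps an edge to its endpoints' difference, ∂[p,q] = q − p. For instance
  ∂[0,4] = [4] − [0].
The 6×12 boundary matrix has rank 5 and Smith normal form diag(1,1,1,1,1).

The boundary map ∂_2: C_2 → C_1 sends each 2-simplex [p,q,r] to [q,r] − [p,r] + [p,q]. For instance
  ∂[0,1,4] = [1,4] − [0,4] + [0,1],
  ∂[0,2,5] = [2,5] − [0,5] + [0,2].
This gives a 12×8 integer matrix of rank 7; reducing to Smith normal form yields diagonal entries (1,1,1,1,1,1,1).

Reading off H_k = ker ∂_k / im ∂_{k+1}:

  H_0: rank C_0 − rank ∂_1 = 6 − 5 = 1, and the invariant factors of ∂_1 are all 1, so H_0 = Z.

H_0 ≅ Z.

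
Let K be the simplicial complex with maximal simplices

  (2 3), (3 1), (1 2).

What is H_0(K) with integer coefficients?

We work with the vertex ordering 1 < 2 < 3. The simplices of K, each written with vertices in increasing order, are:

  0-simplices (3): [1], [2], [3]
  1-simplices (3): [1,2], [1,3], [2,3]

giving chain groups C_0 ≅ Z^3, C_1 ≅ Z^3.

Boundary ∂_1: C_1 → C_0 sends each edge [p,q] (with p < q) to q − p.
The 3×3 boundary matrix has rank 2 and Smith normal form diag(1,1).

From H_k ≅ ker(∂_k) / im(∂_{k+1}) we obtain:

  H_0: rank C_0 − rank ∂_1 = 3 − 2 = 1, and the invariant factors of ∂_1 are all 1, so H_0 ≅ Z.

H_0 ≅ Z.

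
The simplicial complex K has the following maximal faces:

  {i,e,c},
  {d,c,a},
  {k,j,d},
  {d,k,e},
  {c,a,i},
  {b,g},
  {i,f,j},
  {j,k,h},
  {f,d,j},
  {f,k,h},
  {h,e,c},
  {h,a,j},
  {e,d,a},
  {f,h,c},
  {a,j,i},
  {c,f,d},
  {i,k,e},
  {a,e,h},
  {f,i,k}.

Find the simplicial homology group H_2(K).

H_2 ≅ 0.

Take the total order a < b < c < d < e < f < g < h < i < j < k on the vertex set. Then K (dimension 2) consists of the simplices:

  0-simplices (11): a, b, c, d, e, f, g, h, i, j, k
  1-simplices (28): ac, ad, ae, ah, ai, aj, bg, cd, ce, cf, ch, ci, de, df, dj, dk, eh, ei, ek, fh, fi, fj, fk, hj, hk, ij, ik, jk
  2-simplices (18): acd, aci, ade, aeh, ahj, aij, cdf, ceh, cei, cfh, dek, dfj, djk, eik, fhk, fij, fik, hjk

Hence C_0 ≅ Z^11, C_1 ≅ Z^28, C_2 ≅ Z^18.

Boundary ∂_1: C_1 → C_0 is given by ∂[p,q] = [q] − [p].
As a 11×28 matrix over Z this has rank 9, with invariant factors (1,1,1,1,1,1,1,1,1).

The boundary map ∂_2: C_2 → C_1 sends each 2-simplex [p,q,r] to [q,r] − [p,r] + [p,q]. For instance
  ∂ceh = eh − ch + ce,
  ∂aij = ij − aj + ai.
The 28×18 boundary matrix has rank 18 and Smith normal form diag(1,1,1,1,1,1,1,1,1,1,1,1,1,1,1,1,1,2).

Now H_k = ker ∂_k / im ∂_{k+1}, so:

  H_2: rank ker ∂_2 − rank ∂_3 = (18 − 18) − 0 = 0, and there is no ∂_3, so H_2 ≅ 0.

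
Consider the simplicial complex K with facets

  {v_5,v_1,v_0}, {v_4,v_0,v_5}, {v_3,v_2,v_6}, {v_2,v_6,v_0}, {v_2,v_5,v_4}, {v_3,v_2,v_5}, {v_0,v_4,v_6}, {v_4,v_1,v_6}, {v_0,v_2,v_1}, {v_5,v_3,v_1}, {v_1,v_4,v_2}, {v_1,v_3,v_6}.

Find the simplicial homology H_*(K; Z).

Order the vertices as v_0 < v_1 < v_2 < v_3 < v_4 < v_5 < v_6. Listing each simplex with vertices in this order, K has dimension 2 with simplices:

  0-simplices (7): [v_0], [v_1], [v_2], [v_3], [v_4], [v_5], [v_6]
  1-simplices (18): (18 of them)
  2-simplices (12): (12 of them)

so the chain groups are C_0 ≅ Z^7, C_1 ≅ Z^18, C_2 ≅ Z^12.

Boundary ∂_1: C_1 → C_0 is given by ∂[p,q] = [q] − [p]. For instance
  ∂[v_3,v_6] = [v_6] − [v_3].
The 7×18 boundary matrix has rank 6 and Smith normal form diag(1,1,1,1,1,1).

The boundary map ∂_2: C_2 → C_1 acts by ∂[p,q,r] = [q,r] − [p,r] + [p,q]. For instance
  ∂[v_2,v_3,v_5] = [v_3,v_5] − [v_2,v_5] + [v_2,v_3],
  ∂[v_1,v_2,v_4] = [v_2,v_4] − [v_1,v_4] + [v_1,v_2].
The resulting 18×12 matrix has rank 12, and its Smith normal form has invariant factors (1,1,1,1,1,1,1,1,1,1,1,2).

Computing H_k = (kernel of ∂_k) / (image of ∂_{k+1}):

  H_0: rank C_0 − rank ∂_1 = 7 − 6 = 1, and the invariant factors of ∂_1 are all 1, so H_0 = Z.
  H_1: rank ker ∂_1 − rank ∂_2 = (18 − 6) − 12 = 0, and ∂_2 has invariant factor 2 > 1, so H_1 = Z/2Z.
  H_2: rank ker ∂_2 − rank ∂_3 = (12 − 12) − 0 = 0, and there is no ∂_3, so H_2 = 0.

(K is a triangulation of the real projective plane RP^2.)

H_0 = Z,  H_1 = Z/2Z,  H_2 = 0.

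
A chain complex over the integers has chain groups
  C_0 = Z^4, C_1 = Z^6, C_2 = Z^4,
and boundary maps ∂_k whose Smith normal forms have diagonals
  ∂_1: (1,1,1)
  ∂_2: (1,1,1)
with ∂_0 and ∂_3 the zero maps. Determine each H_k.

H_0 ≅ Z,  H_1 = 0,  H_2 ≅ Z.

H_0: b_0 = 4 − 0 − 3 = 1; torsion from ∂_1 factors > 1: none. So H_0 ≅ Z.
H_1: b_1 = 6 − 3 − 3 = 0; torsion from ∂_2 factors > 1: none. So H_1 ≅ 0.
H_2: b_2 = 4 − 3 − 0 = 1; torsion from ∂_3 factors > 1: none. So H_2 ≅ Z.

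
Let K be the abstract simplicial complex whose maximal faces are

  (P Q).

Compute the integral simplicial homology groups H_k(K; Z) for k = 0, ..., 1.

Order the vertices as P < Q. Listing each simplex with vertices in this order, K has dimension 1 with simplices:

  0-simplices (2): P, Q
  1-simplices (1): PQ

Hence C_0 ≅ Z^2, C_1 ≅ Z^1.

Boundary ∂_1: C_1 → C_0 sends each edge [p,q] (with p < q) to q − p.
The resulting 2×1 matrix has rank 1, and its Smith normal form has invariant factors (1).

Reading off H_k = ker ∂_k / im ∂_{k+1}:

  H_0: rank C_0 − rank ∂_1 = 2 − 1 = 1, and the invariant factors of ∂_1 are all 1, so H_0 ≅ Z.
  H_1: rank ker ∂_1 − rank ∂_2 = (1 − 1) − 0 = 0, and there is no ∂_2, so H_1 ≅ 0.

As a check, the Euler characteristic is 2 − 1 = 1, which agrees with 1 − 0 = 1.

H_0 = Z,  H_1 = 0.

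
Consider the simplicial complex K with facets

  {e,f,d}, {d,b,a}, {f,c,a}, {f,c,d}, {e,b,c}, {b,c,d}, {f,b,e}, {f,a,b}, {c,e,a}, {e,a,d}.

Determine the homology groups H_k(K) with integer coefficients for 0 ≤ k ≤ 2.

Take the total order a < b < c < d < e < f on the vertex set. Then K (dimension 2) consists of the simplices:

  0-simplices (6): a, b, c, d, e, f
  1-simplices (15): ab, ac, ad, ae, af, bc, bd, be, bf, cd, ce, cf, de, df, ef
  2-simplices (10): abd, abf, ace, acf, ade, bcd, bce, bef, cdf, def

so the chain groups are C_0 ≅ Z^6, C_1 ≅ Z^15, C_2 ≅ Z^10.

∂_1: C_1 → C_0 sends each edge [p,q] (with p < q) to q − p.
The resulting 6×15 matrix has rank 5, and its Smith normal form has invariant factors (1,1,1,1,1).

Boundary ∂_2: C_2 → C_1 maps a triangle to the signed sum of its edges. For instance
  ∂ade = de − ae + ad,
  ∂abd = bd − ad + ab.
As a 15×10 matrix over Z this has rank 10, with invariant factors (1,1,1,1,1,1,1,1,1,2).

Computing H_k = (kernel of ∂_k) / (image of ∂_{k+1}):

  H_0: rank C_0 − rank ∂_1 = 6 − 5 = 1, and the invariant factors of ∂_1 are all 1, so H_0 = Z.
  H_1: rank ker ∂_1 − rank ∂_2 = (15 − 5) − 10 = 0, and ∂_2 has invariant factor 2 > 1, so H_1 = Z/2.
  H_2: rank ker ∂_2 − rank ∂_3 = (10 − 10) − 0 = 0, and there is no ∂_3, so H_2 = 0.

As a check, the Euler characteristic is 6 − 15 + 10 = 1, which agrees with 1 − 0 + 0 = 1.
(K is a triangulation of the real projective plane RP^2.)

H_0 = Z,  H_1 = Z/2,  H_2 = 0.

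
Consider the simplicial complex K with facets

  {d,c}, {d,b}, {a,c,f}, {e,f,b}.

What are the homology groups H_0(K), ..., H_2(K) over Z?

H_0 = Z,  H_1 = Z,  H_2 = 0.

Order the vertices as a < b < c < d < e < f. Listing each simplex with vertices in this order, K has dimension 2 with simplices:

  0-simplices (6): a, b, c, d, e, f
  1-simplices (8): ac, af, bd, be, bf, cd, cf, ef
  2-simplices (2): acf, bef

Hence C_0 ≅ Z^6, C_1 ≅ Z^8, C_2 ≅ Z^2.

Boundary ∂_1: C_1 → C_0 is given by ∂[p,q] = [q] − [p].
The resulting 6×8 matrix has rank 5, and its Smith normal form has invariant factors (1,1,1,1,1).

The boundary map ∂_2: C_2 → C_1 sends each 2-simplex [p,q,r] to [q,r] − [p,r] + [p,q]. For instance
  ∂bef = ef − bf + be,
  ∂acf = cf − af + ac.
The resulting 8×2 matrix has rank 2, and its Smith normal form has invariant factors (1,1).

Computing H_k = (kernel of ∂_k) / (image of ∂_{k+1}):

  H_0: rank C_0 − rank ∂_1 = 6 − 5 = 1, and the invariant factors of ∂_1 are all 1, so H_0 = Z.
  H_1: rank ker ∂_1 − rank ∂_2 = (8 − 5) − 2 = 1, and the invariant factors of ∂_2 are all 1, so H_1 = Z.
  H_2: rank ker ∂_2 − rank ∂_3 = (2 − 2) − 0 = 0, and there is no ∂_3, so H_2 = 0.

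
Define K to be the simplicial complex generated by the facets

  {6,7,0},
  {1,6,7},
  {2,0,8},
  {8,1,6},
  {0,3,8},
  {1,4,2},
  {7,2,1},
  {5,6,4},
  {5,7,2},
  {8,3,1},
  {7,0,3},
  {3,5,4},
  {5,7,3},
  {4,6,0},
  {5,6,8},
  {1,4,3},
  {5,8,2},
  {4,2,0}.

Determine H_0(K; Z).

We work with the vertex ordering 0 < 1 < 2 < 3 < 4 < 5 < 6 < 7 < 8. The simplices of K, each written with vertices in increasing order, are:

  0-simplices (9): [0], [1], [2], [3], [4], [5], [6], [7], [8]
  1-simplices (27): (27 of them)
  2-simplices (18): [0,2,4], [0,2,8], [0,3,7], [0,3,8], [0,4,6], [0,6,7], [1,2,4], [1,2,7], [1,3,4], [1,3,8], [1,6,7], [1,6,8], [2,5,7], [2,5,8], [3,4,5], [3,5,7], [4,5,6], [5,6,8]

Hence C_0 ≅ Z^9, C_1 ≅ Z^27, C_2 ≅ Z^18.

The boundary map ∂_1: C_1 → C_0 maps an edge to its endpoints' difference, ∂[p,q] = q − p. For instance
  ∂[2,7] = [7] − [2].
As a 9×27 matrix over Z this has rank 8, with invariant factors (1,1,1,1,1,1,1,1).

The boundary map ∂_2: C_2 → C_1 maps a triangle to the signed sum of its edges. For instance
  ∂[4,5,6] = [5,6] − [4,6] + [4,5],
  ∂[0,3,8] = [3,8] − [0,8] + [0,3].
This gives a 27×18 integer matrix of rank 17; reducing to Smith normal form yields diagonal entries (1,1,1,1,1,1,1,1,1,1,1,1,1,1,1,1,1).

From H_k ≅ ker(∂_k) / im(∂_{k+1}) we obtain:

  H_0: rank C_0 − rank ∂_1 = 9 − 8 = 1, and the invariant factors of ∂_1 are all 1, so H_0 ≅ Z.

H_0 = Z.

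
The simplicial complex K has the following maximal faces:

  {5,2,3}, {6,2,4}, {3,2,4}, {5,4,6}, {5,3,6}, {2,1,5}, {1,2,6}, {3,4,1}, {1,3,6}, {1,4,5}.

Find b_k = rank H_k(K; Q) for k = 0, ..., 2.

Order the vertices as 1 < 2 < 3 < 4 < 5 < 6. Listing each simplex with vertices in this order, K has dimension 2 with simplices:

  0-simplices (6): [1], [2], [3], [4], [5], [6]
  1-simplices (15): [1,2], [1,3], [1,4], [1,5], [1,6], [2,3], [2,4], [2,5], [2,6], [3,4], [3,5], [3,6], [4,5], [4,6], [5,6]
  2-simplices (10): [1,2,5], [1,2,6], [1,3,4], [1,3,6], [1,4,5], [2,3,4], [2,3,5], [2,4,6], [3,5,6], [4,5,6]

Hence C_0 ≅ Z^6, C_1 ≅ Z^15, C_2 ≅ Z^10.

The boundary map ∂_1: C_1 → C_0 is given by ∂[p,q] = [q] − [p].
The 6×15 boundary matrix has rank 5 and Smith normal form diag(1,1,1,1,1).

The boundary map ∂_2: C_2 → C_1 acts by ∂[p,q,r] = [q,r] − [p,r] + [p,q]. For instance
  ∂[1,2,6] = [2,6] − [1,6] + [1,2],
  ∂[2,3,5] = [3,5] − [2,5] + [2,3].
The resulting 15×10 matrix has rank 10, and its Smith normal form has invariant factors (1,1,1,1,1,1,1,1,1,2).

Reading off H_k = ker ∂_k / im ∂_{k+1}:

  H_0: rank C_0 − rank ∂_1 = 6 − 5 = 1, and the invariant factors of ∂_1 are all 1, so H_0 ≅ Z.
  H_1: rank ker ∂_1 − rank ∂_2 = (15 − 5) − 10 = 0, and ∂_2 has invariant factor 2 > 1, so H_1 ≅ Z/2.
  H_2: rank ker ∂_2 − rank ∂_3 = (10 − 10) − 0 = 0, and there is no ∂_3, so H_2 ≅ 0.

Hence the Betti numbers are b_0 = 1, b_1 = 0, b_2 = 0.

b_0 = 1, b_1 = 0, b_2 = 0.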